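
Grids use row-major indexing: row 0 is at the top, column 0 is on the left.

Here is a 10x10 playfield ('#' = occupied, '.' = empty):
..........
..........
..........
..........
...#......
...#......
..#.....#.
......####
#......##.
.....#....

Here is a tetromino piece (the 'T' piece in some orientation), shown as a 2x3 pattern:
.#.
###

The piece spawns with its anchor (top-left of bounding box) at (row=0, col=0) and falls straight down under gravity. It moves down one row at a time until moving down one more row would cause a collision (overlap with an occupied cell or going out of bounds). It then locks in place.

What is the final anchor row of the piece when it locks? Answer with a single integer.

Spawn at (row=0, col=0). Try each row:
  row 0: fits
  row 1: fits
  row 2: fits
  row 3: fits
  row 4: fits
  row 5: blocked -> lock at row 4

Answer: 4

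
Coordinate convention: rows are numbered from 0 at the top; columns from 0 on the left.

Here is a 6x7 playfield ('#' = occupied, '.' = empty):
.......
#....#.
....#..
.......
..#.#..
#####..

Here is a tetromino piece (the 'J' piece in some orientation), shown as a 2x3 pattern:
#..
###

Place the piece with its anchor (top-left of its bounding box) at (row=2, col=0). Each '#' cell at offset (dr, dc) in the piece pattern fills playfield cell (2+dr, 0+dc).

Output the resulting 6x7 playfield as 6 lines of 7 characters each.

Fill (2+0,0+0) = (2,0)
Fill (2+1,0+0) = (3,0)
Fill (2+1,0+1) = (3,1)
Fill (2+1,0+2) = (3,2)

Answer: .......
#....#.
#...#..
###....
..#.#..
#####..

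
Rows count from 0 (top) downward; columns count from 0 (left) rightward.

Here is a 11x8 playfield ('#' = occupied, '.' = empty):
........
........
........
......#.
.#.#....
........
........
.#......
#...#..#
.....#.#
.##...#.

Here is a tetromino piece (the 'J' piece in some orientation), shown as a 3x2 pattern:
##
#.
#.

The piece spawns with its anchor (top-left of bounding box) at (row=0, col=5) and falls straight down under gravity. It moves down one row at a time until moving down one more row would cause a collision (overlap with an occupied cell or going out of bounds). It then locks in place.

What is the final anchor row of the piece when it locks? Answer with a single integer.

Answer: 2

Derivation:
Spawn at (row=0, col=5). Try each row:
  row 0: fits
  row 1: fits
  row 2: fits
  row 3: blocked -> lock at row 2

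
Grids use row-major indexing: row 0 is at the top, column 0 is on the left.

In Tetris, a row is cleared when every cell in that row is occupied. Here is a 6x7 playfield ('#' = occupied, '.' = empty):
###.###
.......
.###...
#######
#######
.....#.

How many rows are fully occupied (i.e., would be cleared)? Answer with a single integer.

Answer: 2

Derivation:
Check each row:
  row 0: 1 empty cell -> not full
  row 1: 7 empty cells -> not full
  row 2: 4 empty cells -> not full
  row 3: 0 empty cells -> FULL (clear)
  row 4: 0 empty cells -> FULL (clear)
  row 5: 6 empty cells -> not full
Total rows cleared: 2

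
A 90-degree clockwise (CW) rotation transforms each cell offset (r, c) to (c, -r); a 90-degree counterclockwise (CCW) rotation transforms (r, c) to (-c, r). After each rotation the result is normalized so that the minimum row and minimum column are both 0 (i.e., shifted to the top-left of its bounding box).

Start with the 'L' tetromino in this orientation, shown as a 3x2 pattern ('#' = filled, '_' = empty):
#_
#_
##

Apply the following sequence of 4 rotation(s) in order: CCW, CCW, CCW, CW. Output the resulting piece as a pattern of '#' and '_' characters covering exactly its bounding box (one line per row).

Start:
#_
#_
##
After rotation 1 (CCW):
__#
###
After rotation 2 (CCW):
##
_#
_#
After rotation 3 (CCW):
###
#__
After rotation 4 (CW):
##
_#
_#

Answer: ##
_#
_#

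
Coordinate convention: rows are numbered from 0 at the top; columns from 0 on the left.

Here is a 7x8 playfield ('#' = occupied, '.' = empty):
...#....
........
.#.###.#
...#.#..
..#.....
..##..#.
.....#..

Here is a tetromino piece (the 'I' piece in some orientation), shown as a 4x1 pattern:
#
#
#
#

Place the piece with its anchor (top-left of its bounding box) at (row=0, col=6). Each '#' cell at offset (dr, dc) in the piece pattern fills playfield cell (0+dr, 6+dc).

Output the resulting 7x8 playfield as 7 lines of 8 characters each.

Fill (0+0,6+0) = (0,6)
Fill (0+1,6+0) = (1,6)
Fill (0+2,6+0) = (2,6)
Fill (0+3,6+0) = (3,6)

Answer: ...#..#.
......#.
.#.#####
...#.##.
..#.....
..##..#.
.....#..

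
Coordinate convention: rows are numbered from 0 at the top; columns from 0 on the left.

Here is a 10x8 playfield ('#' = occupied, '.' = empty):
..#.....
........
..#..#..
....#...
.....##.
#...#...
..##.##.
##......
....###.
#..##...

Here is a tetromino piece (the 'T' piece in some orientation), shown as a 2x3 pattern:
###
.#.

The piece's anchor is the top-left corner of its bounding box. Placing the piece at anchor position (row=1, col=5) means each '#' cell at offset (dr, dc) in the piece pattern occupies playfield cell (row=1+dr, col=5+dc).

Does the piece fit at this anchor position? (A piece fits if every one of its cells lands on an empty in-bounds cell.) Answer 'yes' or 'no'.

Check each piece cell at anchor (1, 5):
  offset (0,0) -> (1,5): empty -> OK
  offset (0,1) -> (1,6): empty -> OK
  offset (0,2) -> (1,7): empty -> OK
  offset (1,1) -> (2,6): empty -> OK
All cells valid: yes

Answer: yes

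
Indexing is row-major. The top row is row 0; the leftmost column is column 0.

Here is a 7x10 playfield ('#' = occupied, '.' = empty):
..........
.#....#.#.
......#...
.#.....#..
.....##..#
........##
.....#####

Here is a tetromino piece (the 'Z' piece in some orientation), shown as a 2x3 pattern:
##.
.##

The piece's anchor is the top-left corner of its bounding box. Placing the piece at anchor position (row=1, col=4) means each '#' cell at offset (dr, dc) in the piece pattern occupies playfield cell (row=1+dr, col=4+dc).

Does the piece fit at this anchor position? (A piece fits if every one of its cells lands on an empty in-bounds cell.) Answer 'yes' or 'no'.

Answer: no

Derivation:
Check each piece cell at anchor (1, 4):
  offset (0,0) -> (1,4): empty -> OK
  offset (0,1) -> (1,5): empty -> OK
  offset (1,1) -> (2,5): empty -> OK
  offset (1,2) -> (2,6): occupied ('#') -> FAIL
All cells valid: no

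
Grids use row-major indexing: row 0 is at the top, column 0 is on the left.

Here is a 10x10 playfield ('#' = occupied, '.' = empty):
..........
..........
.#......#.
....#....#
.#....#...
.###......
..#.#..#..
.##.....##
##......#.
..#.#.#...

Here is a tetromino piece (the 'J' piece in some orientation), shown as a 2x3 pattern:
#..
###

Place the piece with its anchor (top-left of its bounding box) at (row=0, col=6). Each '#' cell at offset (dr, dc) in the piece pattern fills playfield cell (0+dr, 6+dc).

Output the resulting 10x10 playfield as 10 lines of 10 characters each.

Answer: ......#...
......###.
.#......#.
....#....#
.#....#...
.###......
..#.#..#..
.##.....##
##......#.
..#.#.#...

Derivation:
Fill (0+0,6+0) = (0,6)
Fill (0+1,6+0) = (1,6)
Fill (0+1,6+1) = (1,7)
Fill (0+1,6+2) = (1,8)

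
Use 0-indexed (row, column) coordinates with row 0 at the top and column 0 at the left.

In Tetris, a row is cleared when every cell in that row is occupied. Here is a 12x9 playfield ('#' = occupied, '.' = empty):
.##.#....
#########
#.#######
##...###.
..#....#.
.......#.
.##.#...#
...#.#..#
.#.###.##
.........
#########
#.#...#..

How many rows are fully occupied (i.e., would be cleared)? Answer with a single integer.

Check each row:
  row 0: 6 empty cells -> not full
  row 1: 0 empty cells -> FULL (clear)
  row 2: 1 empty cell -> not full
  row 3: 4 empty cells -> not full
  row 4: 7 empty cells -> not full
  row 5: 8 empty cells -> not full
  row 6: 5 empty cells -> not full
  row 7: 6 empty cells -> not full
  row 8: 3 empty cells -> not full
  row 9: 9 empty cells -> not full
  row 10: 0 empty cells -> FULL (clear)
  row 11: 6 empty cells -> not full
Total rows cleared: 2

Answer: 2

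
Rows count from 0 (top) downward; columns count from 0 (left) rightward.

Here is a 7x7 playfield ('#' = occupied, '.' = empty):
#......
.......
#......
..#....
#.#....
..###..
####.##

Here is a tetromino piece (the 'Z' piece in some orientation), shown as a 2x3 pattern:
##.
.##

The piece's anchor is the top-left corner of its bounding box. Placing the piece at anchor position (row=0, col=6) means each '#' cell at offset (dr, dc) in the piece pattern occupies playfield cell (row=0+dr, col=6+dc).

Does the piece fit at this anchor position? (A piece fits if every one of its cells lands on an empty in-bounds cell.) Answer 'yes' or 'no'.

Answer: no

Derivation:
Check each piece cell at anchor (0, 6):
  offset (0,0) -> (0,6): empty -> OK
  offset (0,1) -> (0,7): out of bounds -> FAIL
  offset (1,1) -> (1,7): out of bounds -> FAIL
  offset (1,2) -> (1,8): out of bounds -> FAIL
All cells valid: no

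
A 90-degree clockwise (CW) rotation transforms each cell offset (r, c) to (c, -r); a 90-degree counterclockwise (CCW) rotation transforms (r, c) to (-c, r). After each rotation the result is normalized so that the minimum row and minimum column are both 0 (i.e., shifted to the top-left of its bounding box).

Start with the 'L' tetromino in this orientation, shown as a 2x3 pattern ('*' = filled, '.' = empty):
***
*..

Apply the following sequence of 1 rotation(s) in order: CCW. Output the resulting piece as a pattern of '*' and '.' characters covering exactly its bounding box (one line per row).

Answer: *.
*.
**

Derivation:
Start:
***
*..
After rotation 1 (CCW):
*.
*.
**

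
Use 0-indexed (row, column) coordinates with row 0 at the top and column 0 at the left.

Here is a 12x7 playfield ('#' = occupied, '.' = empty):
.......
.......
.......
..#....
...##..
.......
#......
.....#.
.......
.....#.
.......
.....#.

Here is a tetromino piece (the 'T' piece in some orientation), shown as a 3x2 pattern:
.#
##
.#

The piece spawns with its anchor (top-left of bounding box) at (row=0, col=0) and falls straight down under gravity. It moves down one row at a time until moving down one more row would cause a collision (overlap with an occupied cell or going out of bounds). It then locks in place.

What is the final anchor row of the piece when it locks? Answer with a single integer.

Spawn at (row=0, col=0). Try each row:
  row 0: fits
  row 1: fits
  row 2: fits
  row 3: fits
  row 4: fits
  row 5: blocked -> lock at row 4

Answer: 4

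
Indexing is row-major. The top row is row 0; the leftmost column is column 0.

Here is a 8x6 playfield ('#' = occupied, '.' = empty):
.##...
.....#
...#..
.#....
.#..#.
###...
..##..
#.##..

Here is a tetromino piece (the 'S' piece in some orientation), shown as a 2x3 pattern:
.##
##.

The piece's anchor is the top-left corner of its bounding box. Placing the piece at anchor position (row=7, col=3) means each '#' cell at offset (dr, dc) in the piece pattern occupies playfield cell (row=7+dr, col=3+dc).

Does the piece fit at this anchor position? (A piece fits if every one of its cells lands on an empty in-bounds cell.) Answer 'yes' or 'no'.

Check each piece cell at anchor (7, 3):
  offset (0,1) -> (7,4): empty -> OK
  offset (0,2) -> (7,5): empty -> OK
  offset (1,0) -> (8,3): out of bounds -> FAIL
  offset (1,1) -> (8,4): out of bounds -> FAIL
All cells valid: no

Answer: no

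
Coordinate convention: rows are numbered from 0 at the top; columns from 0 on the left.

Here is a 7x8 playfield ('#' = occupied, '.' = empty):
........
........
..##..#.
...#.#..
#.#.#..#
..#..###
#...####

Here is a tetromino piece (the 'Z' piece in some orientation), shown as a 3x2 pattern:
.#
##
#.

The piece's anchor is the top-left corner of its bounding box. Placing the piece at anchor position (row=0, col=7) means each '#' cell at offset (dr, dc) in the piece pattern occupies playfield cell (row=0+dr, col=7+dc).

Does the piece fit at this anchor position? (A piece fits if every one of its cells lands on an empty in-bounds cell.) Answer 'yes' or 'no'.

Check each piece cell at anchor (0, 7):
  offset (0,1) -> (0,8): out of bounds -> FAIL
  offset (1,0) -> (1,7): empty -> OK
  offset (1,1) -> (1,8): out of bounds -> FAIL
  offset (2,0) -> (2,7): empty -> OK
All cells valid: no

Answer: no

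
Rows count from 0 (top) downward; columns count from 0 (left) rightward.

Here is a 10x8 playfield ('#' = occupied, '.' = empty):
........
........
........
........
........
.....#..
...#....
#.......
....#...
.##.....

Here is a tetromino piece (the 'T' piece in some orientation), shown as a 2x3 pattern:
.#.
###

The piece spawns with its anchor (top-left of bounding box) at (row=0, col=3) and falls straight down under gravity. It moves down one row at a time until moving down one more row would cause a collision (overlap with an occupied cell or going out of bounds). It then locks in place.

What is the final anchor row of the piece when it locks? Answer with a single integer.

Spawn at (row=0, col=3). Try each row:
  row 0: fits
  row 1: fits
  row 2: fits
  row 3: fits
  row 4: blocked -> lock at row 3

Answer: 3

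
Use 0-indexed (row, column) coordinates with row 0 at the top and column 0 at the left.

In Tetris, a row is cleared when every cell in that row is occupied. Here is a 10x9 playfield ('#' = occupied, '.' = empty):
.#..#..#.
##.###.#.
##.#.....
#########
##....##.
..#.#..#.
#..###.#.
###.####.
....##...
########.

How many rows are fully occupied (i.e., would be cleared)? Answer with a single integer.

Answer: 1

Derivation:
Check each row:
  row 0: 6 empty cells -> not full
  row 1: 3 empty cells -> not full
  row 2: 6 empty cells -> not full
  row 3: 0 empty cells -> FULL (clear)
  row 4: 5 empty cells -> not full
  row 5: 6 empty cells -> not full
  row 6: 4 empty cells -> not full
  row 7: 2 empty cells -> not full
  row 8: 7 empty cells -> not full
  row 9: 1 empty cell -> not full
Total rows cleared: 1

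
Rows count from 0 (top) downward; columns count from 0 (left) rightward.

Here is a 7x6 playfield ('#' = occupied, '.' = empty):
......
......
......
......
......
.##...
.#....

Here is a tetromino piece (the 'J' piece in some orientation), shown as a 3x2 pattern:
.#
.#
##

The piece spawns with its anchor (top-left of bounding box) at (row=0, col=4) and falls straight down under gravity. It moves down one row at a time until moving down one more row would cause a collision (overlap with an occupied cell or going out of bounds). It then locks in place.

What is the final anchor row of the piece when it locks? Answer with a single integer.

Answer: 4

Derivation:
Spawn at (row=0, col=4). Try each row:
  row 0: fits
  row 1: fits
  row 2: fits
  row 3: fits
  row 4: fits
  row 5: blocked -> lock at row 4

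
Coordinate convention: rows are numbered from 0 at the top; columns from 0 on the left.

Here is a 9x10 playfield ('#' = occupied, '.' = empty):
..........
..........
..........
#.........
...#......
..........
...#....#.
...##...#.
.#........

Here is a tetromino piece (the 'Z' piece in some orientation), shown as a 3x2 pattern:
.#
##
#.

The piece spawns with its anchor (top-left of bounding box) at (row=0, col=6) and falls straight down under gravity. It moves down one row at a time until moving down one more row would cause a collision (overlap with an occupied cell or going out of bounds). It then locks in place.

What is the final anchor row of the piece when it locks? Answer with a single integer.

Answer: 6

Derivation:
Spawn at (row=0, col=6). Try each row:
  row 0: fits
  row 1: fits
  row 2: fits
  row 3: fits
  row 4: fits
  row 5: fits
  row 6: fits
  row 7: blocked -> lock at row 6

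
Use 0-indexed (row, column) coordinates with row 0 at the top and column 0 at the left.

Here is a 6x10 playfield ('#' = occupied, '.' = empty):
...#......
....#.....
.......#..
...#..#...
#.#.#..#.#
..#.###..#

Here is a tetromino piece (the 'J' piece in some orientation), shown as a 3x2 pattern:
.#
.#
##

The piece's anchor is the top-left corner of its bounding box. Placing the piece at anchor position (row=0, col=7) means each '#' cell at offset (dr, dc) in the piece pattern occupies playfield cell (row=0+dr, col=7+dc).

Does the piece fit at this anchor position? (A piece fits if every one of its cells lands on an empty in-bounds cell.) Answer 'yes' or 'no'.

Answer: no

Derivation:
Check each piece cell at anchor (0, 7):
  offset (0,1) -> (0,8): empty -> OK
  offset (1,1) -> (1,8): empty -> OK
  offset (2,0) -> (2,7): occupied ('#') -> FAIL
  offset (2,1) -> (2,8): empty -> OK
All cells valid: no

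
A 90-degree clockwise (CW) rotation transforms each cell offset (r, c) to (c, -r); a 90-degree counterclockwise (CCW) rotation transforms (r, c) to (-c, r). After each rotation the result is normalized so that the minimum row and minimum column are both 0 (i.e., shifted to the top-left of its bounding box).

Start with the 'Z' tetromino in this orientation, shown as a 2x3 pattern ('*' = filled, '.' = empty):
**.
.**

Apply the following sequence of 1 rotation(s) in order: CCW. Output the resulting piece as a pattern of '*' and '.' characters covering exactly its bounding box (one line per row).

Answer: .*
**
*.

Derivation:
Start:
**.
.**
After rotation 1 (CCW):
.*
**
*.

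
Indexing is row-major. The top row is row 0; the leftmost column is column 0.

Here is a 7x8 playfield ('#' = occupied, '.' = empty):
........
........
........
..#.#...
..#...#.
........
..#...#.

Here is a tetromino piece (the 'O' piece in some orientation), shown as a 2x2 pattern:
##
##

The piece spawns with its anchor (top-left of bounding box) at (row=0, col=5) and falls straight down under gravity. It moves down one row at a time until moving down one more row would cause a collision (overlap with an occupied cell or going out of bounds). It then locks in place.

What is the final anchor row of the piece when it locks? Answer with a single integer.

Answer: 2

Derivation:
Spawn at (row=0, col=5). Try each row:
  row 0: fits
  row 1: fits
  row 2: fits
  row 3: blocked -> lock at row 2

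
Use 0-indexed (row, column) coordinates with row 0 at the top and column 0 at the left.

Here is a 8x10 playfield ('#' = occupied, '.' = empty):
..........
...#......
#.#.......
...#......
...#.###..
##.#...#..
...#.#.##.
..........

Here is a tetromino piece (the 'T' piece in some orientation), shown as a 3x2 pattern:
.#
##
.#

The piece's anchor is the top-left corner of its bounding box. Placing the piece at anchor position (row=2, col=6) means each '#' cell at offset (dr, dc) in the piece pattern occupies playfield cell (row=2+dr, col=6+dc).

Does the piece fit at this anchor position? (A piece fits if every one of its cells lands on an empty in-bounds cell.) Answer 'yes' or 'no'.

Check each piece cell at anchor (2, 6):
  offset (0,1) -> (2,7): empty -> OK
  offset (1,0) -> (3,6): empty -> OK
  offset (1,1) -> (3,7): empty -> OK
  offset (2,1) -> (4,7): occupied ('#') -> FAIL
All cells valid: no

Answer: no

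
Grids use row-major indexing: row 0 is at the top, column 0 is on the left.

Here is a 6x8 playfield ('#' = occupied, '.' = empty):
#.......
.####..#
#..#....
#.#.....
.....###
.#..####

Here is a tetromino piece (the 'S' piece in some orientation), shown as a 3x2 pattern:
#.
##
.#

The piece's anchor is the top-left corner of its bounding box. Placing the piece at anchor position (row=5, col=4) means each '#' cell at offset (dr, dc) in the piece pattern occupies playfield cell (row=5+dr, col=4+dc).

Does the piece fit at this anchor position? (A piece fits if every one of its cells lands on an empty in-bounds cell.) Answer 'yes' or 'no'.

Check each piece cell at anchor (5, 4):
  offset (0,0) -> (5,4): occupied ('#') -> FAIL
  offset (1,0) -> (6,4): out of bounds -> FAIL
  offset (1,1) -> (6,5): out of bounds -> FAIL
  offset (2,1) -> (7,5): out of bounds -> FAIL
All cells valid: no

Answer: no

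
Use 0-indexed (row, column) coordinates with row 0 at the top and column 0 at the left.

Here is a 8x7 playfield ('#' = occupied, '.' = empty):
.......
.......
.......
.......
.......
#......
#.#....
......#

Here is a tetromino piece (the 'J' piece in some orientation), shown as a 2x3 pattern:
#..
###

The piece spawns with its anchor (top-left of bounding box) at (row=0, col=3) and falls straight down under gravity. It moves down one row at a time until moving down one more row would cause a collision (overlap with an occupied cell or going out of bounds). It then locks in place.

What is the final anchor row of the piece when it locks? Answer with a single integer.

Spawn at (row=0, col=3). Try each row:
  row 0: fits
  row 1: fits
  row 2: fits
  row 3: fits
  row 4: fits
  row 5: fits
  row 6: fits
  row 7: blocked -> lock at row 6

Answer: 6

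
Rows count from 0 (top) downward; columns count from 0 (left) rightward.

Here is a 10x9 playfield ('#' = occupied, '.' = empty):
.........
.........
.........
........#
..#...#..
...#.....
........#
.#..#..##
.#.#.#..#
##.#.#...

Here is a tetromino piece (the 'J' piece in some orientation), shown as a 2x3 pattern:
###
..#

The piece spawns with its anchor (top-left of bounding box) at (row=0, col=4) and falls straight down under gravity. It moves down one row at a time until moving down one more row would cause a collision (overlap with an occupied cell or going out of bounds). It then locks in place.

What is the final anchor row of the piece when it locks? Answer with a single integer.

Answer: 2

Derivation:
Spawn at (row=0, col=4). Try each row:
  row 0: fits
  row 1: fits
  row 2: fits
  row 3: blocked -> lock at row 2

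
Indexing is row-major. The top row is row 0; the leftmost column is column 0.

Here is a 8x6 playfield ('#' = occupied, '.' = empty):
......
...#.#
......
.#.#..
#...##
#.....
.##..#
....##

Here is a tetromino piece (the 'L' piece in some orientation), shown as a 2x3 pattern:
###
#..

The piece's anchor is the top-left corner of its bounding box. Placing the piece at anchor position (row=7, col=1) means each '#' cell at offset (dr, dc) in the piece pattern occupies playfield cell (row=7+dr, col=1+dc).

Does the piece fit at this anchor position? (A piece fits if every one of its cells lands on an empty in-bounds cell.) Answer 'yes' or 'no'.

Answer: no

Derivation:
Check each piece cell at anchor (7, 1):
  offset (0,0) -> (7,1): empty -> OK
  offset (0,1) -> (7,2): empty -> OK
  offset (0,2) -> (7,3): empty -> OK
  offset (1,0) -> (8,1): out of bounds -> FAIL
All cells valid: no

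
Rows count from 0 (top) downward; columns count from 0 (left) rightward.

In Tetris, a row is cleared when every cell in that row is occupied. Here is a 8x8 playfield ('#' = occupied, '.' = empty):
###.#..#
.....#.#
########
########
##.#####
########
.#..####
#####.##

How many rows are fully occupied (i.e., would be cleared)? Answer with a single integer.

Check each row:
  row 0: 3 empty cells -> not full
  row 1: 6 empty cells -> not full
  row 2: 0 empty cells -> FULL (clear)
  row 3: 0 empty cells -> FULL (clear)
  row 4: 1 empty cell -> not full
  row 5: 0 empty cells -> FULL (clear)
  row 6: 3 empty cells -> not full
  row 7: 1 empty cell -> not full
Total rows cleared: 3

Answer: 3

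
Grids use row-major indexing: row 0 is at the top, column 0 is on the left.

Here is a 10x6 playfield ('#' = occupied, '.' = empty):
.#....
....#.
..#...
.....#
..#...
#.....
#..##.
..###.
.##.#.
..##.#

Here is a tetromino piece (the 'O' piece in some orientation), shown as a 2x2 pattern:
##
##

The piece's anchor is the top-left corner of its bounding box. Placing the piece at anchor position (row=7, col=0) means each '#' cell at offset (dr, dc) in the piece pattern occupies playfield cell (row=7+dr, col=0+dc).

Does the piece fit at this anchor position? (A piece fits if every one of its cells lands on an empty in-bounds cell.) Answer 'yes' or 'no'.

Answer: no

Derivation:
Check each piece cell at anchor (7, 0):
  offset (0,0) -> (7,0): empty -> OK
  offset (0,1) -> (7,1): empty -> OK
  offset (1,0) -> (8,0): empty -> OK
  offset (1,1) -> (8,1): occupied ('#') -> FAIL
All cells valid: no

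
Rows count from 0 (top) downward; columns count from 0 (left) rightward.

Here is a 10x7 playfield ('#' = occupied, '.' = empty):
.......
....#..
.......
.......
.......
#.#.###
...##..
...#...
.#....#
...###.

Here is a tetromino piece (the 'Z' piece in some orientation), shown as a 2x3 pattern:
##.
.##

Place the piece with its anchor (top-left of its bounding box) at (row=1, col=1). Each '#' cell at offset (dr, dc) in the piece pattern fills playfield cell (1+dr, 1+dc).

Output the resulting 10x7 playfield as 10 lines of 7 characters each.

Fill (1+0,1+0) = (1,1)
Fill (1+0,1+1) = (1,2)
Fill (1+1,1+1) = (2,2)
Fill (1+1,1+2) = (2,3)

Answer: .......
.##.#..
..##...
.......
.......
#.#.###
...##..
...#...
.#....#
...###.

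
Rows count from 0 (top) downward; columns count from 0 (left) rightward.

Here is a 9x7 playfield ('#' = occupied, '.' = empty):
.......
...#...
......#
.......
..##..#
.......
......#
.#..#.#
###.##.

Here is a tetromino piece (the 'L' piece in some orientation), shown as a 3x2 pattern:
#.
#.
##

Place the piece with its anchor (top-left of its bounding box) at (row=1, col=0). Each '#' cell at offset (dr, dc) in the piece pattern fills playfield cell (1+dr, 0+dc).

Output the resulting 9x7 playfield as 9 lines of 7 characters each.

Fill (1+0,0+0) = (1,0)
Fill (1+1,0+0) = (2,0)
Fill (1+2,0+0) = (3,0)
Fill (1+2,0+1) = (3,1)

Answer: .......
#..#...
#.....#
##.....
..##..#
.......
......#
.#..#.#
###.##.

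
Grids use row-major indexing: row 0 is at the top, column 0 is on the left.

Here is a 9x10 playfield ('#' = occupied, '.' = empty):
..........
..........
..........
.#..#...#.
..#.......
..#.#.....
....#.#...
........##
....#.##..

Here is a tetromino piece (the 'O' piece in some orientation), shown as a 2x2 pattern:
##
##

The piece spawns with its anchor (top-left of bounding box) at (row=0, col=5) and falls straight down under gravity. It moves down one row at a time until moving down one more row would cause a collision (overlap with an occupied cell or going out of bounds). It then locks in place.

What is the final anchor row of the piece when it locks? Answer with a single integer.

Answer: 4

Derivation:
Spawn at (row=0, col=5). Try each row:
  row 0: fits
  row 1: fits
  row 2: fits
  row 3: fits
  row 4: fits
  row 5: blocked -> lock at row 4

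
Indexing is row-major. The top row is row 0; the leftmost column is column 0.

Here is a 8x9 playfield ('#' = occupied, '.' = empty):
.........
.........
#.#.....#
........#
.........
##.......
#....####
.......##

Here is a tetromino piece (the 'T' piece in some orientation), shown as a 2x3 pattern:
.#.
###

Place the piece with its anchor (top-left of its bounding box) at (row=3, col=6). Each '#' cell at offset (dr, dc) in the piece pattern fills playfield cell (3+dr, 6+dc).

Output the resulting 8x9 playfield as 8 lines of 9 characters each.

Fill (3+0,6+1) = (3,7)
Fill (3+1,6+0) = (4,6)
Fill (3+1,6+1) = (4,7)
Fill (3+1,6+2) = (4,8)

Answer: .........
.........
#.#.....#
.......##
......###
##.......
#....####
.......##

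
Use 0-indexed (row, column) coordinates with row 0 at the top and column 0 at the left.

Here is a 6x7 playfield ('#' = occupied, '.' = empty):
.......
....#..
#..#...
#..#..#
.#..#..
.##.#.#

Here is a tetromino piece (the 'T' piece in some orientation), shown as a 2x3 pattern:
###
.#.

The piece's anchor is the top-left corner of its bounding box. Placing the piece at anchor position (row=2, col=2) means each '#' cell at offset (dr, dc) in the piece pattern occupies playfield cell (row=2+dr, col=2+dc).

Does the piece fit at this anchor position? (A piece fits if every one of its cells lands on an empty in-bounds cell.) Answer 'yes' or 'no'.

Answer: no

Derivation:
Check each piece cell at anchor (2, 2):
  offset (0,0) -> (2,2): empty -> OK
  offset (0,1) -> (2,3): occupied ('#') -> FAIL
  offset (0,2) -> (2,4): empty -> OK
  offset (1,1) -> (3,3): occupied ('#') -> FAIL
All cells valid: no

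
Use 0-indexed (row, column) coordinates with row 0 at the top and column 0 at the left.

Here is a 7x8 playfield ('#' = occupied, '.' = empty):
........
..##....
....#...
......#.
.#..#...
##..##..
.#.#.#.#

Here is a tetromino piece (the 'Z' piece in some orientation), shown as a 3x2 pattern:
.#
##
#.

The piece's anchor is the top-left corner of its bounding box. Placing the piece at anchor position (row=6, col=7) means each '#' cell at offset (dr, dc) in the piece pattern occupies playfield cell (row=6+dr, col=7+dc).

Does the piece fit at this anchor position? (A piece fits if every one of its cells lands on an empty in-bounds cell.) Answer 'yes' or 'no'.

Check each piece cell at anchor (6, 7):
  offset (0,1) -> (6,8): out of bounds -> FAIL
  offset (1,0) -> (7,7): out of bounds -> FAIL
  offset (1,1) -> (7,8): out of bounds -> FAIL
  offset (2,0) -> (8,7): out of bounds -> FAIL
All cells valid: no

Answer: no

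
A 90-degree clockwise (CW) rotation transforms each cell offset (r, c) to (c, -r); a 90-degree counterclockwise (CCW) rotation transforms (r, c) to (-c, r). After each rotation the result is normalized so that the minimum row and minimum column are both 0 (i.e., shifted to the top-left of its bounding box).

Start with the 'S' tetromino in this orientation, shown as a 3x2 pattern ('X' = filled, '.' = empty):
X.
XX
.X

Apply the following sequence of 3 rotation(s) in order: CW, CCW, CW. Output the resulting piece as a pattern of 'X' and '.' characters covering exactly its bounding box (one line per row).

Answer: .XX
XX.

Derivation:
Start:
X.
XX
.X
After rotation 1 (CW):
.XX
XX.
After rotation 2 (CCW):
X.
XX
.X
After rotation 3 (CW):
.XX
XX.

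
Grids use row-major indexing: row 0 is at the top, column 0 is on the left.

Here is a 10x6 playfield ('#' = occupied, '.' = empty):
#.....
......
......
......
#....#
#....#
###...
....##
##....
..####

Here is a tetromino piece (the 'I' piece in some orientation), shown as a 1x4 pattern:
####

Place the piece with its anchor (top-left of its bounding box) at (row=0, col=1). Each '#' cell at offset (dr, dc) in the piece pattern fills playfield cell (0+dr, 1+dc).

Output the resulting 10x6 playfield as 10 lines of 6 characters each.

Fill (0+0,1+0) = (0,1)
Fill (0+0,1+1) = (0,2)
Fill (0+0,1+2) = (0,3)
Fill (0+0,1+3) = (0,4)

Answer: #####.
......
......
......
#....#
#....#
###...
....##
##....
..####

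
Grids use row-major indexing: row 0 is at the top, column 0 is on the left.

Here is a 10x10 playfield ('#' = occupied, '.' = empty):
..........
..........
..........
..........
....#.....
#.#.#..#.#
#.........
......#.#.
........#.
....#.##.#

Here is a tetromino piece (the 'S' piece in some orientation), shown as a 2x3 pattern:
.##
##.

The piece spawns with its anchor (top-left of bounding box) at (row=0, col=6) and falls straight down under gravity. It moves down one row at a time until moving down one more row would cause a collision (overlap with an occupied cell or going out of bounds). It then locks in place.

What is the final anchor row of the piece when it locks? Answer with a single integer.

Answer: 3

Derivation:
Spawn at (row=0, col=6). Try each row:
  row 0: fits
  row 1: fits
  row 2: fits
  row 3: fits
  row 4: blocked -> lock at row 3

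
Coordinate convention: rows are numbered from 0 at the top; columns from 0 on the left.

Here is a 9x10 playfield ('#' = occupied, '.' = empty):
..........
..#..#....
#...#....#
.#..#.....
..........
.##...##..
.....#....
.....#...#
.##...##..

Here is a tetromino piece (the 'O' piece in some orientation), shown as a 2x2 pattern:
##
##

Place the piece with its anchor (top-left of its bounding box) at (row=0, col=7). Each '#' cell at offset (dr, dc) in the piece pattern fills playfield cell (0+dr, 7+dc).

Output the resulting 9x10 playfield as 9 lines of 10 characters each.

Fill (0+0,7+0) = (0,7)
Fill (0+0,7+1) = (0,8)
Fill (0+1,7+0) = (1,7)
Fill (0+1,7+1) = (1,8)

Answer: .......##.
..#..#.##.
#...#....#
.#..#.....
..........
.##...##..
.....#....
.....#...#
.##...##..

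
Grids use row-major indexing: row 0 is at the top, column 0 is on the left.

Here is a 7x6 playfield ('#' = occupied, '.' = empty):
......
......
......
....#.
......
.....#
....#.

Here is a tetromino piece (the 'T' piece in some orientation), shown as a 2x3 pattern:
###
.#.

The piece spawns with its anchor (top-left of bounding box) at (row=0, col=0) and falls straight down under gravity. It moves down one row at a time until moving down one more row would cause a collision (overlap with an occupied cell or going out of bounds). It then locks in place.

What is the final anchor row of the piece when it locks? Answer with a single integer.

Answer: 5

Derivation:
Spawn at (row=0, col=0). Try each row:
  row 0: fits
  row 1: fits
  row 2: fits
  row 3: fits
  row 4: fits
  row 5: fits
  row 6: blocked -> lock at row 5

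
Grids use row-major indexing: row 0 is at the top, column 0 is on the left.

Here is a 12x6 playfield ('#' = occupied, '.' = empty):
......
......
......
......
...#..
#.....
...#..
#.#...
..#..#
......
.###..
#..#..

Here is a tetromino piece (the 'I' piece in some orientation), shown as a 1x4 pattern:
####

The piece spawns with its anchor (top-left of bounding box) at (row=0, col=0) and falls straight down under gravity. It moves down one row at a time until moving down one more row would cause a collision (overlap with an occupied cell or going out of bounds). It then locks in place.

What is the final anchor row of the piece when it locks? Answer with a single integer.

Answer: 3

Derivation:
Spawn at (row=0, col=0). Try each row:
  row 0: fits
  row 1: fits
  row 2: fits
  row 3: fits
  row 4: blocked -> lock at row 3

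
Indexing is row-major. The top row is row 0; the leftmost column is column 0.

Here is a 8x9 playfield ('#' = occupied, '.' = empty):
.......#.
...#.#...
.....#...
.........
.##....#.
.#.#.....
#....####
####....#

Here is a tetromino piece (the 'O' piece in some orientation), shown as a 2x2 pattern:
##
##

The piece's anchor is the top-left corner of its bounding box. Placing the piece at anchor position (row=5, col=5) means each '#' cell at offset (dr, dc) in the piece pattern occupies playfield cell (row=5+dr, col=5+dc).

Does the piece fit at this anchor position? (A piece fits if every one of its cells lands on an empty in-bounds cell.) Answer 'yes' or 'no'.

Answer: no

Derivation:
Check each piece cell at anchor (5, 5):
  offset (0,0) -> (5,5): empty -> OK
  offset (0,1) -> (5,6): empty -> OK
  offset (1,0) -> (6,5): occupied ('#') -> FAIL
  offset (1,1) -> (6,6): occupied ('#') -> FAIL
All cells valid: no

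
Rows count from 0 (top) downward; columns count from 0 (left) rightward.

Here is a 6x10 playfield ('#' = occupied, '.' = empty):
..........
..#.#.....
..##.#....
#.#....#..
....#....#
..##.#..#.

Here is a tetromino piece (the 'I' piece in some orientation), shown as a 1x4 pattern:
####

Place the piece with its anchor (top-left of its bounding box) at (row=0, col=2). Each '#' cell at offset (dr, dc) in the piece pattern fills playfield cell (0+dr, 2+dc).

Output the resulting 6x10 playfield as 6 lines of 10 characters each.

Answer: ..####....
..#.#.....
..##.#....
#.#....#..
....#....#
..##.#..#.

Derivation:
Fill (0+0,2+0) = (0,2)
Fill (0+0,2+1) = (0,3)
Fill (0+0,2+2) = (0,4)
Fill (0+0,2+3) = (0,5)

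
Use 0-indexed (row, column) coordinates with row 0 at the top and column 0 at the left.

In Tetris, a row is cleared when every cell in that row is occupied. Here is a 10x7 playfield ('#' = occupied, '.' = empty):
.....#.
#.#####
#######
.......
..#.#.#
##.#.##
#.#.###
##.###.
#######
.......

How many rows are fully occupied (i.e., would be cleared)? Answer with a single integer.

Answer: 2

Derivation:
Check each row:
  row 0: 6 empty cells -> not full
  row 1: 1 empty cell -> not full
  row 2: 0 empty cells -> FULL (clear)
  row 3: 7 empty cells -> not full
  row 4: 4 empty cells -> not full
  row 5: 2 empty cells -> not full
  row 6: 2 empty cells -> not full
  row 7: 2 empty cells -> not full
  row 8: 0 empty cells -> FULL (clear)
  row 9: 7 empty cells -> not full
Total rows cleared: 2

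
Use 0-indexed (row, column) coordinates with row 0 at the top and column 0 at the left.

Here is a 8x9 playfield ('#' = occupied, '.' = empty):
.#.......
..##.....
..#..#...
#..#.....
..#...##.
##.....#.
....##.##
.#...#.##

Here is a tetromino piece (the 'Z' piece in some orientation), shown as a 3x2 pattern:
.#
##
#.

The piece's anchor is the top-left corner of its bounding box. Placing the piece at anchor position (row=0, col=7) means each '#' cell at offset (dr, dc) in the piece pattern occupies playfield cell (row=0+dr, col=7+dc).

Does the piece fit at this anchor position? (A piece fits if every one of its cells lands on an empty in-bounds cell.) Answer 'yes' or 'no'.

Check each piece cell at anchor (0, 7):
  offset (0,1) -> (0,8): empty -> OK
  offset (1,0) -> (1,7): empty -> OK
  offset (1,1) -> (1,8): empty -> OK
  offset (2,0) -> (2,7): empty -> OK
All cells valid: yes

Answer: yes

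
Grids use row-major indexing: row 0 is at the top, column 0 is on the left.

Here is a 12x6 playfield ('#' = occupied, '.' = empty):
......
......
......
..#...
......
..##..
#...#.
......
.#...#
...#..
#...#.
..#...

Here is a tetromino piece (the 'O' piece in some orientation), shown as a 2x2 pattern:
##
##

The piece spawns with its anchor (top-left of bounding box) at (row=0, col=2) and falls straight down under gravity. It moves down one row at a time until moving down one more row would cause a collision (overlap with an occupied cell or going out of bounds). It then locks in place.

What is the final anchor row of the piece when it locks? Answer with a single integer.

Spawn at (row=0, col=2). Try each row:
  row 0: fits
  row 1: fits
  row 2: blocked -> lock at row 1

Answer: 1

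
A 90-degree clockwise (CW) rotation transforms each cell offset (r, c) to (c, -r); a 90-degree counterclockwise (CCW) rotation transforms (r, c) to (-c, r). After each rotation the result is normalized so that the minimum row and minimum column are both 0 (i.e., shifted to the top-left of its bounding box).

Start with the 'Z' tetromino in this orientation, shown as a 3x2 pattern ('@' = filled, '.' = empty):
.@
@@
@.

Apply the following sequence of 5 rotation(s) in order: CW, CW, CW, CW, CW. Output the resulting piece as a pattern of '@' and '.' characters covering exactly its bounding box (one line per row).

Start:
.@
@@
@.
After rotation 1 (CW):
@@.
.@@
After rotation 2 (CW):
.@
@@
@.
After rotation 3 (CW):
@@.
.@@
After rotation 4 (CW):
.@
@@
@.
After rotation 5 (CW):
@@.
.@@

Answer: @@.
.@@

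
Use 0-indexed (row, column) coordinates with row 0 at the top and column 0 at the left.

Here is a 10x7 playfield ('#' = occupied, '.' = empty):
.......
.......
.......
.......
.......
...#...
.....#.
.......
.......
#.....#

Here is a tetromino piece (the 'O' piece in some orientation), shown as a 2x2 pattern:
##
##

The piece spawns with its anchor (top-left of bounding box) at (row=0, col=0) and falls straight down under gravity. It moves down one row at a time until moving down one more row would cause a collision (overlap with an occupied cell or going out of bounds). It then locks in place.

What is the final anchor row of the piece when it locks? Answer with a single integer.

Spawn at (row=0, col=0). Try each row:
  row 0: fits
  row 1: fits
  row 2: fits
  row 3: fits
  row 4: fits
  row 5: fits
  row 6: fits
  row 7: fits
  row 8: blocked -> lock at row 7

Answer: 7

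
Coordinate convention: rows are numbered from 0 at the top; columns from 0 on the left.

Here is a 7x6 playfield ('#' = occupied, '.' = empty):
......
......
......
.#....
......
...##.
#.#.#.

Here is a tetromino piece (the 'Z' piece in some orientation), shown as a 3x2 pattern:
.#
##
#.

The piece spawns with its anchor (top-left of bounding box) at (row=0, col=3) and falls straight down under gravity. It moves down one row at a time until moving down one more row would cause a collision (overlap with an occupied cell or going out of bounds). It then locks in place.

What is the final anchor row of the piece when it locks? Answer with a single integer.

Spawn at (row=0, col=3). Try each row:
  row 0: fits
  row 1: fits
  row 2: fits
  row 3: blocked -> lock at row 2

Answer: 2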